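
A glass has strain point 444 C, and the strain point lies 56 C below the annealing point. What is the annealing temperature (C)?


T_anneal = T_strain + gap:
  T_anneal = 444 + 56 = 500 C

500 C


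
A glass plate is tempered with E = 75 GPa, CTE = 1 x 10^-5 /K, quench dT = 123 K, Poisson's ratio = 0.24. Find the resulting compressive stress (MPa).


Tempering stress: sigma = E * alpha * dT / (1 - nu)
  E (MPa) = 75 * 1000 = 75000
  Numerator = 75000 * (1 x 10^-5) * 123 = 92.25
  Denominator = 1 - 0.24 = 0.76
  sigma = 92.25 / 0.76 = 121.4 MPa

121.4 MPa


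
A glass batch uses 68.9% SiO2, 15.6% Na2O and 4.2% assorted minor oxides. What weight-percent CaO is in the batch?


Pieces sum to 100%:
  CaO = 100 - (SiO2 + Na2O + others)
  CaO = 100 - (68.9 + 15.6 + 4.2) = 11.3%

11.3%


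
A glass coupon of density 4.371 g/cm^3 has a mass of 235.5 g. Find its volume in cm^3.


Rearrange rho = m / V:
  V = m / rho
  V = 235.5 / 4.371 = 53.878 cm^3

53.878 cm^3


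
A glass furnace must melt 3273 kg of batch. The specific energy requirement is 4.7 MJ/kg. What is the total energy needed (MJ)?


Total energy = mass * specific energy
  E = 3273 * 4.7 = 15383.1 MJ

15383.1 MJ


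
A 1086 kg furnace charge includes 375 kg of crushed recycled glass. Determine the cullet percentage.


Cullet ratio = (cullet mass / total batch mass) * 100
  Ratio = 375 / 1086 * 100 = 34.53%

34.53%


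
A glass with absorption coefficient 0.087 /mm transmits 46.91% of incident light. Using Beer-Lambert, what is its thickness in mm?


Rearrange T = exp(-alpha * thickness):
  thickness = -ln(T) / alpha
  T = 46.91/100 = 0.4691
  ln(T) = -0.75694
  -ln(T) = 0.75694
  thickness = 0.75694 / 0.087 = 8.7 mm

8.7 mm


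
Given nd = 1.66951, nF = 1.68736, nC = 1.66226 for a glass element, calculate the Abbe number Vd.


Abbe number formula: Vd = (nd - 1) / (nF - nC)
  nd - 1 = 1.66951 - 1 = 0.66951
  nF - nC = 1.68736 - 1.66226 = 0.0251
  Vd = 0.66951 / 0.0251 = 26.67

26.67


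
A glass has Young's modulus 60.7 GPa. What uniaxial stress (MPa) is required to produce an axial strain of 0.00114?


Rearrange E = sigma / epsilon:
  sigma = E * epsilon
  E (MPa) = 60.7 * 1000 = 60700
  sigma = 60700 * 0.00114 = 69.2 MPa

69.2 MPa


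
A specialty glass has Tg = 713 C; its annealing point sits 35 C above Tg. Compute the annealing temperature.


The annealing temperature is Tg plus the offset:
  T_anneal = 713 + 35 = 748 C

748 C


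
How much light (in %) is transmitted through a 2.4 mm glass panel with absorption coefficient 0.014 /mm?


Beer-Lambert law: T = exp(-alpha * thickness)
  exponent = -0.014 * 2.4 = -0.0336
  T = exp(-0.0336) = 0.967
  Percentage = 0.967 * 100 = 96.7%

96.7%


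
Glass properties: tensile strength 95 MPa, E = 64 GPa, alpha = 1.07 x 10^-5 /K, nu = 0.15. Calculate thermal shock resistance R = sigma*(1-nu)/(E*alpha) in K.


Thermal shock resistance: R = sigma * (1 - nu) / (E * alpha)
  Numerator = 95 * (1 - 0.15) = 80.75
  Denominator = 64 * 1000 * (1.07 x 10^-5) = 0.6848
  R = 80.75 / 0.6848 = 117.9 K

117.9 K


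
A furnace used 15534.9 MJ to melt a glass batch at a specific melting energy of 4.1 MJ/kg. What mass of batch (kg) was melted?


Rearrange E = m * s for m:
  m = E / s
  m = 15534.9 / 4.1 = 3789.0 kg

3789.0 kg


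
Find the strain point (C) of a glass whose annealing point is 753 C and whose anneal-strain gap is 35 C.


Strain point = annealing point - difference:
  T_strain = 753 - 35 = 718 C

718 C


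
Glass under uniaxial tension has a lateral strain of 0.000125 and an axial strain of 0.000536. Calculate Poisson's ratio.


Poisson's ratio: nu = lateral strain / axial strain
  nu = 0.000125 / 0.000536 = 0.2332

0.2332


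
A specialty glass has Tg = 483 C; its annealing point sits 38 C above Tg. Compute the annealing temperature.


The annealing temperature is Tg plus the offset:
  T_anneal = 483 + 38 = 521 C

521 C


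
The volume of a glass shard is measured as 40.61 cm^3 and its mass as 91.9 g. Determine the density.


Use the definition of density:
  rho = mass / volume
  rho = 91.9 / 40.61 = 2.263 g/cm^3

2.263 g/cm^3


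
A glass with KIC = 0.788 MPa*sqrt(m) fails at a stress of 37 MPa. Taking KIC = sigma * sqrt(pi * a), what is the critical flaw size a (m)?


Rearrange KIC = sigma * sqrt(pi * a):
  sqrt(pi * a) = KIC / sigma
  sqrt(pi * a) = 0.788 / 37 = 0.021297
  a = (KIC / sigma)^2 / pi
  a = 0.021297^2 / pi = 0.0001444 m

0.0001444 m


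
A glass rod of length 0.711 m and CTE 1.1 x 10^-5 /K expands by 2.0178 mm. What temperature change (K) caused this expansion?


Rearrange dL = alpha * L0 * dT for dT:
  dT = dL / (alpha * L0)
  dL (m) = 2.0178 / 1000 = 0.0020178
  dT = 0.0020178 / ((1.1 x 10^-5) * 0.711) = 258.0 K

258.0 K


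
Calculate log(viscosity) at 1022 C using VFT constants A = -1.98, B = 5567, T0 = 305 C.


VFT equation: log(eta) = A + B / (T - T0)
  T - T0 = 1022 - 305 = 717
  B / (T - T0) = 5567 / 717 = 7.764
  log(eta) = -1.98 + 7.764 = 5.784

5.784


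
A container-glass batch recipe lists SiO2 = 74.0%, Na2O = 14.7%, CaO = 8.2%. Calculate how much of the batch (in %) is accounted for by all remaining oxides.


Sum the three major oxides:
  SiO2 + Na2O + CaO = 74.0 + 14.7 + 8.2 = 96.9%
Subtract from 100%:
  Others = 100 - 96.9 = 3.1%

3.1%


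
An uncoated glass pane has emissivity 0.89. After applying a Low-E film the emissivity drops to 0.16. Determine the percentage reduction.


Percentage reduction = (1 - coated/uncoated) * 100
  Ratio = 0.16 / 0.89 = 0.1798
  Reduction = (1 - 0.1798) * 100 = 82.0%

82.0%


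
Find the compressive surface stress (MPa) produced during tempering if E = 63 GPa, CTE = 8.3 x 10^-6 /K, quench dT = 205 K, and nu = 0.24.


Tempering stress: sigma = E * alpha * dT / (1 - nu)
  E (MPa) = 63 * 1000 = 63000
  Numerator = 63000 * (8.3 x 10^-6) * 205 = 107.1945
  Denominator = 1 - 0.24 = 0.76
  sigma = 107.1945 / 0.76 = 141.0 MPa

141.0 MPa


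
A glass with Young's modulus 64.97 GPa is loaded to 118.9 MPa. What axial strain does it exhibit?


Rearrange E = sigma / epsilon:
  epsilon = sigma / E
  E (MPa) = 64.97 * 1000 = 64970
  epsilon = 118.9 / 64970 = 0.00183

0.00183


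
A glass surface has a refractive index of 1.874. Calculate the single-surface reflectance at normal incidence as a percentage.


Fresnel reflectance at normal incidence:
  R = ((n - 1)/(n + 1))^2
  (n - 1)/(n + 1) = (1.874 - 1)/(1.874 + 1) = 0.304106
  R = 0.304106^2 = 0.0924805
  R(%) = 0.0924805 * 100 = 9.248%

9.248%


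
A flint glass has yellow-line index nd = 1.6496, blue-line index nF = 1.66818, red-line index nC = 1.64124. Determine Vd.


Abbe number formula: Vd = (nd - 1) / (nF - nC)
  nd - 1 = 1.6496 - 1 = 0.6496
  nF - nC = 1.66818 - 1.64124 = 0.02694
  Vd = 0.6496 / 0.02694 = 24.11

24.11


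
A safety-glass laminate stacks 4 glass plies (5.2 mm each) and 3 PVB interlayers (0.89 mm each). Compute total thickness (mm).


Total thickness = glass contribution + PVB contribution
  Glass: 4 * 5.2 = 20.8 mm
  PVB: 3 * 0.89 = 2.67 mm
  Total = 20.8 + 2.67 = 23.47 mm

23.47 mm


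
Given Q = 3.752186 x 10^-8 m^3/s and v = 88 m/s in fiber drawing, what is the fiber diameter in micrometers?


Cross-sectional area from continuity:
  A = Q / v = 3.752186 x 10^-8 / 88 = 4.263848 x 10^-10 m^2
Diameter from circular cross-section:
  d = sqrt(4A / pi) * 10^6 (m -> um)
  d = sqrt(4 * 4.263848 x 10^-10 / pi) * 10^6 = 23.3 um

23.3 um


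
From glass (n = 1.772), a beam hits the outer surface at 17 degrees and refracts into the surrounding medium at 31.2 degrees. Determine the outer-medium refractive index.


Apply Snell's law: n1 * sin(theta1) = n2 * sin(theta2)
  n2 = n1 * sin(theta1) / sin(theta2)
  sin(17) = 0.292372
  sin(31.2) = 0.518027
  n2 = 1.772 * 0.292372 / 0.518027 = 1.0001

1.0001


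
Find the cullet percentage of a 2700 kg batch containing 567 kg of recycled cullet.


Cullet ratio = (cullet mass / total batch mass) * 100
  Ratio = 567 / 2700 * 100 = 21.0%

21.0%


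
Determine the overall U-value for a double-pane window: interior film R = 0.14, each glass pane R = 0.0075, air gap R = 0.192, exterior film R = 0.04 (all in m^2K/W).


Total thermal resistance (series):
  R_total = R_in + R_glass + R_air + R_glass + R_out
  R_total = 0.14 + 0.0075 + 0.192 + 0.0075 + 0.04 = 0.387 m^2K/W
U-value = 1 / R_total = 1 / 0.387 = 2.584 W/m^2K

2.584 W/m^2K


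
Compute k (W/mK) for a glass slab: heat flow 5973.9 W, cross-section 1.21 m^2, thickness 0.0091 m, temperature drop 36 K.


Fourier's law rearranged: k = Q * t / (A * dT)
  Numerator = 5973.9 * 0.0091 = 54.36249
  Denominator = 1.21 * 36 = 43.56
  k = 54.36249 / 43.56 = 1.248 W/mK

1.248 W/mK


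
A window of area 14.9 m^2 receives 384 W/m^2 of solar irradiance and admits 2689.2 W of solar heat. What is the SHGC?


Rearrange Q = Area * SHGC * Irradiance:
  SHGC = Q / (Area * Irradiance)
  SHGC = 2689.2 / (14.9 * 384) = 0.47

0.47


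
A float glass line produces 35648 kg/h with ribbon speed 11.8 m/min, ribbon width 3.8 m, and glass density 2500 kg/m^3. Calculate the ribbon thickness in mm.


Ribbon cross-section from mass balance:
  Volume rate = throughput / density = 35648 / 2500 = 14.2592 m^3/h
  thickness = volume rate / (speed * 60 * width), i.e.
  thickness = throughput / (60 * speed * width * density) * 1000
  thickness = 35648 / (60 * 11.8 * 3.8 * 2500) * 1000 = 5.3 mm

5.3 mm


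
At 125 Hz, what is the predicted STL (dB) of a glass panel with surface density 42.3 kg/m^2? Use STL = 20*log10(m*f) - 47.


Mass law: STL = 20 * log10(m * f) - 47
  m * f = 42.3 * 125 = 5287.5
  log10(5287.5) = 3.72325
  STL = 20 * 3.72325 - 47 = 74.465 - 47 = 27.5 dB

27.5 dB


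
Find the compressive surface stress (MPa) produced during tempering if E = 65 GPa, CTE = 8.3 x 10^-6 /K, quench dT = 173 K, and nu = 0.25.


Tempering stress: sigma = E * alpha * dT / (1 - nu)
  E (MPa) = 65 * 1000 = 65000
  Numerator = 65000 * (8.3 x 10^-6) * 173 = 93.3335
  Denominator = 1 - 0.25 = 0.75
  sigma = 93.3335 / 0.75 = 124.4 MPa

124.4 MPa


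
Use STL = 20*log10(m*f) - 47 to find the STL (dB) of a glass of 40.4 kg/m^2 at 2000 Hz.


Mass law: STL = 20 * log10(m * f) - 47
  m * f = 40.4 * 2000 = 80800
  log10(80800) = 4.90741
  STL = 20 * 4.90741 - 47 = 98.1482 - 47 = 51.1 dB

51.1 dB


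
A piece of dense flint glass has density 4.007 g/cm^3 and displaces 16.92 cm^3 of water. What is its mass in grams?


Rearrange rho = m / V:
  m = rho * V
  m = 4.007 * 16.92 = 67.798 g

67.798 g


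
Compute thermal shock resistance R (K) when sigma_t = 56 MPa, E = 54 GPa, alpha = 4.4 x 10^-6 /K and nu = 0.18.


Thermal shock resistance: R = sigma * (1 - nu) / (E * alpha)
  Numerator = 56 * (1 - 0.18) = 45.92
  Denominator = 54 * 1000 * (4.4 x 10^-6) = 0.2376
  R = 45.92 / 0.2376 = 193.3 K

193.3 K


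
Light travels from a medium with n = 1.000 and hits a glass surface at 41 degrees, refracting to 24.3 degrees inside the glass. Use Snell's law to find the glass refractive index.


Apply Snell's law: n1 * sin(theta1) = n2 * sin(theta2)
  n2 = n1 * sin(theta1) / sin(theta2)
  sin(41) = 0.656059
  sin(24.3) = 0.411514
  n2 = 1.000 * 0.656059 / 0.411514 = 1.5943

1.5943


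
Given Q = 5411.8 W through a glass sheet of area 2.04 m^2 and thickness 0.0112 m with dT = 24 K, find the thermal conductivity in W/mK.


Fourier's law rearranged: k = Q * t / (A * dT)
  Numerator = 5411.8 * 0.0112 = 60.61216
  Denominator = 2.04 * 24 = 48.96
  k = 60.61216 / 48.96 = 1.238 W/mK

1.238 W/mK


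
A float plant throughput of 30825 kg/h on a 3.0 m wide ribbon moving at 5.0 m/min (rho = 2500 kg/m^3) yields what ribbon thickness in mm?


Ribbon cross-section from mass balance:
  Volume rate = throughput / density = 30825 / 2500 = 12.33 m^3/h
  thickness = volume rate / (speed * 60 * width), i.e.
  thickness = throughput / (60 * speed * width * density) * 1000
  thickness = 30825 / (60 * 5.0 * 3.0 * 2500) * 1000 = 13.7 mm

13.7 mm


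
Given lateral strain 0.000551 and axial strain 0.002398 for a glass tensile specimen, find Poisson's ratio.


Poisson's ratio: nu = lateral strain / axial strain
  nu = 0.000551 / 0.002398 = 0.2298

0.2298


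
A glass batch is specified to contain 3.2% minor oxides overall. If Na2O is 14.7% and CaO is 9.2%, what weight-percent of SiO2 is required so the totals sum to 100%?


Known pieces sum to 100%:
  SiO2 = 100 - (others + Na2O + CaO)
  SiO2 = 100 - (3.2 + 14.7 + 9.2) = 72.9%

72.9%


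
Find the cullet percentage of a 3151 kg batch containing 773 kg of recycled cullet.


Cullet ratio = (cullet mass / total batch mass) * 100
  Ratio = 773 / 3151 * 100 = 24.53%

24.53%


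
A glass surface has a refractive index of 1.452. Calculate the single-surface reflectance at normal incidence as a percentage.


Fresnel reflectance at normal incidence:
  R = ((n - 1)/(n + 1))^2
  (n - 1)/(n + 1) = (1.452 - 1)/(1.452 + 1) = 0.184339
  R = 0.184339^2 = 0.0339809
  R(%) = 0.0339809 * 100 = 3.398%

3.398%


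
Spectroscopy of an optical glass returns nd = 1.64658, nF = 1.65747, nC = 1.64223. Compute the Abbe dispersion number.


Abbe number formula: Vd = (nd - 1) / (nF - nC)
  nd - 1 = 1.64658 - 1 = 0.64658
  nF - nC = 1.65747 - 1.64223 = 0.01524
  Vd = 0.64658 / 0.01524 = 42.43

42.43


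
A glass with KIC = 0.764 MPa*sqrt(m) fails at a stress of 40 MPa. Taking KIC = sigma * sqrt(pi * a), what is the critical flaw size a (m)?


Rearrange KIC = sigma * sqrt(pi * a):
  sqrt(pi * a) = KIC / sigma
  sqrt(pi * a) = 0.764 / 40 = 0.0191
  a = (KIC / sigma)^2 / pi
  a = 0.0191^2 / pi = 0.0001161 m

0.0001161 m


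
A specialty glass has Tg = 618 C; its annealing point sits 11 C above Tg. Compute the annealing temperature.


The annealing temperature is Tg plus the offset:
  T_anneal = 618 + 11 = 629 C

629 C


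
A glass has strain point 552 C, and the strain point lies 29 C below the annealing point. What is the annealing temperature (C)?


T_anneal = T_strain + gap:
  T_anneal = 552 + 29 = 581 C

581 C


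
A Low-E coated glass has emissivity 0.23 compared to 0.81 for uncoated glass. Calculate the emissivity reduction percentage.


Percentage reduction = (1 - coated/uncoated) * 100
  Ratio = 0.23 / 0.81 = 0.284
  Reduction = (1 - 0.284) * 100 = 71.6%

71.6%


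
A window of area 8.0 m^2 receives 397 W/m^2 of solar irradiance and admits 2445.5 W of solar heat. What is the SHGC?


Rearrange Q = Area * SHGC * Irradiance:
  SHGC = Q / (Area * Irradiance)
  SHGC = 2445.5 / (8.0 * 397) = 0.77

0.77


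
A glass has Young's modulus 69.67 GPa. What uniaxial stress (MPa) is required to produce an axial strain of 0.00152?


Rearrange E = sigma / epsilon:
  sigma = E * epsilon
  E (MPa) = 69.67 * 1000 = 69670
  sigma = 69670 * 0.00152 = 105.9 MPa

105.9 MPa


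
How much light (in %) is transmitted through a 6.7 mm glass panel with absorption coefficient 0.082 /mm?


Beer-Lambert law: T = exp(-alpha * thickness)
  exponent = -0.082 * 6.7 = -0.5494
  T = exp(-0.5494) = 0.5773
  Percentage = 0.5773 * 100 = 57.73%

57.73%


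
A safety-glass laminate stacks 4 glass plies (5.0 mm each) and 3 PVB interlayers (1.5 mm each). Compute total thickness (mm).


Total thickness = glass contribution + PVB contribution
  Glass: 4 * 5.0 = 20.0 mm
  PVB: 3 * 1.5 = 4.5 mm
  Total = 20.0 + 4.5 = 24.5 mm

24.5 mm


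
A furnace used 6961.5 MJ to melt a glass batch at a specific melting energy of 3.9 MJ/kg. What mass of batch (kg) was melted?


Rearrange E = m * s for m:
  m = E / s
  m = 6961.5 / 3.9 = 1785.0 kg

1785.0 kg


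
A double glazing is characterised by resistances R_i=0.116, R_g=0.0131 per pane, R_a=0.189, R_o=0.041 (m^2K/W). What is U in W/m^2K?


Total thermal resistance (series):
  R_total = R_in + R_glass + R_air + R_glass + R_out
  R_total = 0.116 + 0.0131 + 0.189 + 0.0131 + 0.041 = 0.3722 m^2K/W
U-value = 1 / R_total = 1 / 0.3722 = 2.687 W/m^2K

2.687 W/m^2K


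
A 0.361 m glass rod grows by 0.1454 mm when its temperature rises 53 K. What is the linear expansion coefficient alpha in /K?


Rearrange dL = alpha * L0 * dT for alpha:
  alpha = dL / (L0 * dT)
  alpha = (0.1454 / 1000) / (0.361 * 53) = 0.000007599 /K = 7.599 x 10^-6 /K

7.599 x 10^-6 /K


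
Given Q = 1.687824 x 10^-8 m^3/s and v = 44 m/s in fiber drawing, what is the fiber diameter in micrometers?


Cross-sectional area from continuity:
  A = Q / v = 1.687824 x 10^-8 / 44 = 3.835964 x 10^-10 m^2
Diameter from circular cross-section:
  d = sqrt(4A / pi) * 10^6 (m -> um)
  d = sqrt(4 * 3.835964 x 10^-10 / pi) * 10^6 = 22.1 um

22.1 um


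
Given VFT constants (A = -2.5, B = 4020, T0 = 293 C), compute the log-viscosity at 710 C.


VFT equation: log(eta) = A + B / (T - T0)
  T - T0 = 710 - 293 = 417
  B / (T - T0) = 4020 / 417 = 9.64
  log(eta) = -2.5 + 9.64 = 7.14

7.14


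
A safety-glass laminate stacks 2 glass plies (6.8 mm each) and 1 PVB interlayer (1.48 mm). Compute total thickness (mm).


Total thickness = glass contribution + PVB contribution
  Glass: 2 * 6.8 = 13.6 mm
  PVB: 1 * 1.48 = 1.48 mm
  Total = 13.6 + 1.48 = 15.08 mm

15.08 mm


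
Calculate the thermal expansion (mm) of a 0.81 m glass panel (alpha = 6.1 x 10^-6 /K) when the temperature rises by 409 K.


Thermal expansion formula: dL = alpha * L0 * dT
  dL = (6.1 x 10^-6) * 0.81 * 409 = 0.00202087 m
Convert to mm: 0.00202087 * 1000 = 2.0209 mm

2.0209 mm


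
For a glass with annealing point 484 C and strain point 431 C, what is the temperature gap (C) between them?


Gap = T_anneal - T_strain:
  gap = 484 - 431 = 53 C

53 C


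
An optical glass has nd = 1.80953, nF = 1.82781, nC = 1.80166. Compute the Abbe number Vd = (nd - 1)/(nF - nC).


Abbe number formula: Vd = (nd - 1) / (nF - nC)
  nd - 1 = 1.80953 - 1 = 0.80953
  nF - nC = 1.82781 - 1.80166 = 0.02615
  Vd = 0.80953 / 0.02615 = 30.96

30.96


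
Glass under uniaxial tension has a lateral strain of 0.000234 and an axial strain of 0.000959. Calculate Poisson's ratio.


Poisson's ratio: nu = lateral strain / axial strain
  nu = 0.000234 / 0.000959 = 0.244

0.244


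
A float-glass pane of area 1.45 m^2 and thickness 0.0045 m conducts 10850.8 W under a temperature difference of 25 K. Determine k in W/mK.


Fourier's law rearranged: k = Q * t / (A * dT)
  Numerator = 10850.8 * 0.0045 = 48.8286
  Denominator = 1.45 * 25 = 36.25
  k = 48.8286 / 36.25 = 1.347 W/mK

1.347 W/mK


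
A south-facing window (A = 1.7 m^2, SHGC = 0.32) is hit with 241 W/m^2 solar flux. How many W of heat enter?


Solar heat gain: Q = Area * SHGC * Irradiance
  Q = 1.7 * 0.32 * 241 = 131.1 W

131.1 W


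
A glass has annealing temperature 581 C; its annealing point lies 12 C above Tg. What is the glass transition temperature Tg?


Rearrange T_anneal = Tg + offset for Tg:
  Tg = T_anneal - offset = 581 - 12 = 569 C

569 C


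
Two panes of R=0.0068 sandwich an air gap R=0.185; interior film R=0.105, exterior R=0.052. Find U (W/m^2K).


Total thermal resistance (series):
  R_total = R_in + R_glass + R_air + R_glass + R_out
  R_total = 0.105 + 0.0068 + 0.185 + 0.0068 + 0.052 = 0.3556 m^2K/W
U-value = 1 / R_total = 1 / 0.3556 = 2.812 W/m^2K

2.812 W/m^2K


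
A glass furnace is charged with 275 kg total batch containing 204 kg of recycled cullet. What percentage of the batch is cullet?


Cullet ratio = (cullet mass / total batch mass) * 100
  Ratio = 204 / 275 * 100 = 74.18%

74.18%


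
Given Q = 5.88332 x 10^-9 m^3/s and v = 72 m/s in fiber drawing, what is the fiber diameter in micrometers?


Cross-sectional area from continuity:
  A = Q / v = 5.88332 x 10^-9 / 72 = 8.171278 x 10^-11 m^2
Diameter from circular cross-section:
  d = sqrt(4A / pi) * 10^6 (m -> um)
  d = sqrt(4 * 8.171278 x 10^-11 / pi) * 10^6 = 10.2 um

10.2 um


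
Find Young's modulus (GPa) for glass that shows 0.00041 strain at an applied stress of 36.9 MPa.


Young's modulus: E = stress / strain
  E = 36.9 MPa / 0.00041 = 90000 MPa
Convert to GPa: 90000 / 1000 = 90.0 GPa

90.0 GPa


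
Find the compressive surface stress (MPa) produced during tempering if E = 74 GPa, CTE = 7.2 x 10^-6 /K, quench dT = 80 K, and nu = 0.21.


Tempering stress: sigma = E * alpha * dT / (1 - nu)
  E (MPa) = 74 * 1000 = 74000
  Numerator = 74000 * (7.2 x 10^-6) * 80 = 42.624
  Denominator = 1 - 0.21 = 0.79
  sigma = 42.624 / 0.79 = 54.0 MPa

54.0 MPa


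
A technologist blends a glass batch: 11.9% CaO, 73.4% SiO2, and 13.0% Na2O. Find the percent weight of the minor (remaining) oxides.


Sum the three major oxides:
  SiO2 + Na2O + CaO = 73.4 + 13.0 + 11.9 = 98.3%
Subtract from 100%:
  Others = 100 - 98.3 = 1.7%

1.7%


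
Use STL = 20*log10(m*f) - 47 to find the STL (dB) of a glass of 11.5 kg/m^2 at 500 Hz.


Mass law: STL = 20 * log10(m * f) - 47
  m * f = 11.5 * 500 = 5750
  log10(5750) = 3.75967
  STL = 20 * 3.75967 - 47 = 75.1934 - 47 = 28.2 dB

28.2 dB


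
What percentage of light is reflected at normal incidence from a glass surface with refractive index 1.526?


Fresnel reflectance at normal incidence:
  R = ((n - 1)/(n + 1))^2
  (n - 1)/(n + 1) = (1.526 - 1)/(1.526 + 1) = 0.208234
  R = 0.208234^2 = 0.0433614
  R(%) = 0.0433614 * 100 = 4.336%

4.336%


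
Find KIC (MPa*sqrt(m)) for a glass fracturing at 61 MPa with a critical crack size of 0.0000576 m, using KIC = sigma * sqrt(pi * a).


Fracture toughness: KIC = sigma * sqrt(pi * a)
  pi * a = pi * 0.0000576 = 0.000180956
  sqrt(pi * a) = 0.013452
  KIC = 61 * 0.013452 = 0.821 MPa*sqrt(m)

0.821 MPa*sqrt(m)


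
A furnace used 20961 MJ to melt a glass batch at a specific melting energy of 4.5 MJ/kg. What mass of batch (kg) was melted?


Rearrange E = m * s for m:
  m = E / s
  m = 20961 / 4.5 = 4658.0 kg

4658.0 kg


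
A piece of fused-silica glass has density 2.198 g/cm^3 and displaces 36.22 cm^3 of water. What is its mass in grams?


Rearrange rho = m / V:
  m = rho * V
  m = 2.198 * 36.22 = 79.612 g

79.612 g


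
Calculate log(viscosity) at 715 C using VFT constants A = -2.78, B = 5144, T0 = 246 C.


VFT equation: log(eta) = A + B / (T - T0)
  T - T0 = 715 - 246 = 469
  B / (T - T0) = 5144 / 469 = 10.968
  log(eta) = -2.78 + 10.968 = 8.188

8.188


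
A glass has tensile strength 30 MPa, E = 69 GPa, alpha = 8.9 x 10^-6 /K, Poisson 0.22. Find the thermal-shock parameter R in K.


Thermal shock resistance: R = sigma * (1 - nu) / (E * alpha)
  Numerator = 30 * (1 - 0.22) = 23.4
  Denominator = 69 * 1000 * (8.9 x 10^-6) = 0.6141
  R = 23.4 / 0.6141 = 38.1 K

38.1 K


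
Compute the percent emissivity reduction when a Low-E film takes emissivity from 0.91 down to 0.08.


Percentage reduction = (1 - coated/uncoated) * 100
  Ratio = 0.08 / 0.91 = 0.0879
  Reduction = (1 - 0.0879) * 100 = 91.2%

91.2%


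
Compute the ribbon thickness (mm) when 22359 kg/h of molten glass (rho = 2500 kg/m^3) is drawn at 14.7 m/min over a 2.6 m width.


Ribbon cross-section from mass balance:
  Volume rate = throughput / density = 22359 / 2500 = 8.9436 m^3/h
  thickness = volume rate / (speed * 60 * width), i.e.
  thickness = throughput / (60 * speed * width * density) * 1000
  thickness = 22359 / (60 * 14.7 * 2.6 * 2500) * 1000 = 3.9 mm

3.9 mm


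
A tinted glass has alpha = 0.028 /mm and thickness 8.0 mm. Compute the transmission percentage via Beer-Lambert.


Beer-Lambert law: T = exp(-alpha * thickness)
  exponent = -0.028 * 8.0 = -0.224
  T = exp(-0.224) = 0.7993
  Percentage = 0.7993 * 100 = 79.93%

79.93%


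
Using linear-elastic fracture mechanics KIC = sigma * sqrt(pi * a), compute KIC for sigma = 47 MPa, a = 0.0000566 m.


Fracture toughness: KIC = sigma * sqrt(pi * a)
  pi * a = pi * 0.0000566 = 0.000177814
  sqrt(pi * a) = 0.013335
  KIC = 47 * 0.013335 = 0.627 MPa*sqrt(m)

0.627 MPa*sqrt(m)


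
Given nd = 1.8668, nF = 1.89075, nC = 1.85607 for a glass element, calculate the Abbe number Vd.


Abbe number formula: Vd = (nd - 1) / (nF - nC)
  nd - 1 = 1.8668 - 1 = 0.8668
  nF - nC = 1.89075 - 1.85607 = 0.03468
  Vd = 0.8668 / 0.03468 = 24.99

24.99


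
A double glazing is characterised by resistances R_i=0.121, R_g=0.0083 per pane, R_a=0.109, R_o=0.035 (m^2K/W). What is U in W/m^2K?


Total thermal resistance (series):
  R_total = R_in + R_glass + R_air + R_glass + R_out
  R_total = 0.121 + 0.0083 + 0.109 + 0.0083 + 0.035 = 0.2816 m^2K/W
U-value = 1 / R_total = 1 / 0.2816 = 3.551 W/m^2K

3.551 W/m^2K


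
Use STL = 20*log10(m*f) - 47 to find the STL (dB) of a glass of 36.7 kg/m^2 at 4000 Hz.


Mass law: STL = 20 * log10(m * f) - 47
  m * f = 36.7 * 4000 = 146800
  log10(146800) = 5.16673
  STL = 20 * 5.16673 - 47 = 103.3346 - 47 = 56.3 dB

56.3 dB


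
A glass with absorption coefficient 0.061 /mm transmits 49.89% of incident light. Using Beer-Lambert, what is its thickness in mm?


Rearrange T = exp(-alpha * thickness):
  thickness = -ln(T) / alpha
  T = 49.89/100 = 0.4989
  ln(T) = -0.69535
  -ln(T) = 0.69535
  thickness = 0.69535 / 0.061 = 11.4 mm

11.4 mm


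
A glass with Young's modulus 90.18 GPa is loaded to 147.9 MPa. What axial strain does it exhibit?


Rearrange E = sigma / epsilon:
  epsilon = sigma / E
  E (MPa) = 90.18 * 1000 = 90180
  epsilon = 147.9 / 90180 = 0.00164

0.00164


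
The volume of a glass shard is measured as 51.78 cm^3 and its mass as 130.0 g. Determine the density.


Use the definition of density:
  rho = mass / volume
  rho = 130.0 / 51.78 = 2.511 g/cm^3

2.511 g/cm^3


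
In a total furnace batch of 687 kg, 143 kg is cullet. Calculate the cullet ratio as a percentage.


Cullet ratio = (cullet mass / total batch mass) * 100
  Ratio = 143 / 687 * 100 = 20.82%

20.82%


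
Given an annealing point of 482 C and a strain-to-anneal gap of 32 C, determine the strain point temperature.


Strain point = annealing point - difference:
  T_strain = 482 - 32 = 450 C

450 C


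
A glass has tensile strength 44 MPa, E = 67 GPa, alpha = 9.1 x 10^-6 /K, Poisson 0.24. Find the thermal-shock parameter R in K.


Thermal shock resistance: R = sigma * (1 - nu) / (E * alpha)
  Numerator = 44 * (1 - 0.24) = 33.44
  Denominator = 67 * 1000 * (9.1 x 10^-6) = 0.6097
  R = 33.44 / 0.6097 = 54.8 K

54.8 K


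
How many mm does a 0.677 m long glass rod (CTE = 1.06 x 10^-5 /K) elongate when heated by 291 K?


Thermal expansion formula: dL = alpha * L0 * dT
  dL = (1.06 x 10^-5) * 0.677 * 291 = 0.00208827 m
Convert to mm: 0.00208827 * 1000 = 2.0883 mm

2.0883 mm


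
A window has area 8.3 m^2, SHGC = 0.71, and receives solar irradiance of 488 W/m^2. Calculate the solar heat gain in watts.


Solar heat gain: Q = Area * SHGC * Irradiance
  Q = 8.3 * 0.71 * 488 = 2875.8 W

2875.8 W


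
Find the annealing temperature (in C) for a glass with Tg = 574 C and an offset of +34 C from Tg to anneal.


The annealing temperature is Tg plus the offset:
  T_anneal = 574 + 34 = 608 C

608 C


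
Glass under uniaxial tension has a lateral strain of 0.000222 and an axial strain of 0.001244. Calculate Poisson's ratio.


Poisson's ratio: nu = lateral strain / axial strain
  nu = 0.000222 / 0.001244 = 0.1785

0.1785


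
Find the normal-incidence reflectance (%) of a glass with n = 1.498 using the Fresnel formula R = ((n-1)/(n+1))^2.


Fresnel reflectance at normal incidence:
  R = ((n - 1)/(n + 1))^2
  (n - 1)/(n + 1) = (1.498 - 1)/(1.498 + 1) = 0.199359
  R = 0.199359^2 = 0.039744
  R(%) = 0.039744 * 100 = 3.974%

3.974%


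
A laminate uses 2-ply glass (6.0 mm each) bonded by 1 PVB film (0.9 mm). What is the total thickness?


Total thickness = glass contribution + PVB contribution
  Glass: 2 * 6.0 = 12.0 mm
  PVB: 1 * 0.9 = 0.9 mm
  Total = 12.0 + 0.9 = 12.9 mm

12.9 mm


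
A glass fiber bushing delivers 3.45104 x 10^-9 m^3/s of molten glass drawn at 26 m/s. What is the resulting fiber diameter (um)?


Cross-sectional area from continuity:
  A = Q / v = 3.45104 x 10^-9 / 26 = 1.327323 x 10^-10 m^2
Diameter from circular cross-section:
  d = sqrt(4A / pi) * 10^6 (m -> um)
  d = sqrt(4 * 1.327323 x 10^-10 / pi) * 10^6 = 13.0 um

13.0 um


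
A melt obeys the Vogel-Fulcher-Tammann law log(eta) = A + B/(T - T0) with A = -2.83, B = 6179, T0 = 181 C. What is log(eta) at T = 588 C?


VFT equation: log(eta) = A + B / (T - T0)
  T - T0 = 588 - 181 = 407
  B / (T - T0) = 6179 / 407 = 15.182
  log(eta) = -2.83 + 15.182 = 12.352

12.352


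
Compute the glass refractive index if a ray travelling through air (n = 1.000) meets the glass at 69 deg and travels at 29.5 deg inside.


Apply Snell's law: n1 * sin(theta1) = n2 * sin(theta2)
  n2 = n1 * sin(theta1) / sin(theta2)
  sin(69) = 0.93358
  sin(29.5) = 0.492424
  n2 = 1.000 * 0.93358 / 0.492424 = 1.8959

1.8959


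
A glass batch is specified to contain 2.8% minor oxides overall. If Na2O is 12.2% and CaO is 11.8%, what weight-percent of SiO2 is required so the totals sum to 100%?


Known pieces sum to 100%:
  SiO2 = 100 - (others + Na2O + CaO)
  SiO2 = 100 - (2.8 + 12.2 + 11.8) = 73.2%

73.2%


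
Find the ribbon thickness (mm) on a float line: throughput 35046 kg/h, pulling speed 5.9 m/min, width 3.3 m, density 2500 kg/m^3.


Ribbon cross-section from mass balance:
  Volume rate = throughput / density = 35046 / 2500 = 14.0184 m^3/h
  thickness = volume rate / (speed * 60 * width), i.e.
  thickness = throughput / (60 * speed * width * density) * 1000
  thickness = 35046 / (60 * 5.9 * 3.3 * 2500) * 1000 = 12.0 mm

12.0 mm


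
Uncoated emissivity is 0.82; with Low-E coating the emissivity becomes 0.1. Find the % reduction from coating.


Percentage reduction = (1 - coated/uncoated) * 100
  Ratio = 0.1 / 0.82 = 0.122
  Reduction = (1 - 0.122) * 100 = 87.8%

87.8%


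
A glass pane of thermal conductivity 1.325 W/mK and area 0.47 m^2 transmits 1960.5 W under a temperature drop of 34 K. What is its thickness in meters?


Fourier's law: t = k * A * dT / Q
  t = 1.325 * 0.47 * 34 / 1960.5
  t = 21.1735 / 1960.5 = 0.0108 m

0.0108 m


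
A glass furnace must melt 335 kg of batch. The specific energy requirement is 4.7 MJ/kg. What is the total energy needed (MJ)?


Total energy = mass * specific energy
  E = 335 * 4.7 = 1574.5 MJ

1574.5 MJ


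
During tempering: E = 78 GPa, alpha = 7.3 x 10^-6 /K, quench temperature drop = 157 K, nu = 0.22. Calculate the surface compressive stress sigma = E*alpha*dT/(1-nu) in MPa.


Tempering stress: sigma = E * alpha * dT / (1 - nu)
  E (MPa) = 78 * 1000 = 78000
  Numerator = 78000 * (7.3 x 10^-6) * 157 = 89.3958
  Denominator = 1 - 0.22 = 0.78
  sigma = 89.3958 / 0.78 = 114.6 MPa

114.6 MPa


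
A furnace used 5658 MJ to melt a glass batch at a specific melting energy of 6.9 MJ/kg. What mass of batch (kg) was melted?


Rearrange E = m * s for m:
  m = E / s
  m = 5658 / 6.9 = 820.0 kg

820.0 kg


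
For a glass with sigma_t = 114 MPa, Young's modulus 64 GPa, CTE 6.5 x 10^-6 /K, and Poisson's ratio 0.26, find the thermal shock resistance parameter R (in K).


Thermal shock resistance: R = sigma * (1 - nu) / (E * alpha)
  Numerator = 114 * (1 - 0.26) = 84.36
  Denominator = 64 * 1000 * (6.5 x 10^-6) = 0.416
  R = 84.36 / 0.416 = 202.8 K

202.8 K


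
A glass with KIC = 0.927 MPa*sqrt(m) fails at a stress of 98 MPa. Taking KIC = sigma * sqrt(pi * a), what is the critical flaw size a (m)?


Rearrange KIC = sigma * sqrt(pi * a):
  sqrt(pi * a) = KIC / sigma
  sqrt(pi * a) = 0.927 / 98 = 0.009459
  a = (KIC / sigma)^2 / pi
  a = 0.009459^2 / pi = 0.0000285 m

0.0000285 m


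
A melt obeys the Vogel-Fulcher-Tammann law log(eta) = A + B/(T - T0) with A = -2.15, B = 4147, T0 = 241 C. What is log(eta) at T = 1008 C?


VFT equation: log(eta) = A + B / (T - T0)
  T - T0 = 1008 - 241 = 767
  B / (T - T0) = 4147 / 767 = 5.407
  log(eta) = -2.15 + 5.407 = 3.257

3.257


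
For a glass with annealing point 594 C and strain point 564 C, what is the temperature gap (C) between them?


Gap = T_anneal - T_strain:
  gap = 594 - 564 = 30 C

30 C


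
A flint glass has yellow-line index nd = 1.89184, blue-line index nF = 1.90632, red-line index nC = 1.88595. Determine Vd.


Abbe number formula: Vd = (nd - 1) / (nF - nC)
  nd - 1 = 1.89184 - 1 = 0.89184
  nF - nC = 1.90632 - 1.88595 = 0.02037
  Vd = 0.89184 / 0.02037 = 43.78

43.78


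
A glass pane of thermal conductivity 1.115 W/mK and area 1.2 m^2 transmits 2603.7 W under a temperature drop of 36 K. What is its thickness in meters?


Fourier's law: t = k * A * dT / Q
  t = 1.115 * 1.2 * 36 / 2603.7
  t = 48.168 / 2603.7 = 0.0185 m

0.0185 m


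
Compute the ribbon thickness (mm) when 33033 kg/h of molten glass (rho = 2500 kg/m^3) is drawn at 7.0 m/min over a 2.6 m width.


Ribbon cross-section from mass balance:
  Volume rate = throughput / density = 33033 / 2500 = 13.2132 m^3/h
  thickness = volume rate / (speed * 60 * width), i.e.
  thickness = throughput / (60 * speed * width * density) * 1000
  thickness = 33033 / (60 * 7.0 * 2.6 * 2500) * 1000 = 12.1 mm

12.1 mm


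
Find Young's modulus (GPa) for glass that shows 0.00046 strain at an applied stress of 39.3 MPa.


Young's modulus: E = stress / strain
  E = 39.3 MPa / 0.00046 = 85434.78 MPa
Convert to GPa: 85434.78 / 1000 = 85.43 GPa

85.43 GPa


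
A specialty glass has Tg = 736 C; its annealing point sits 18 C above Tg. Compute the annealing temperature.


The annealing temperature is Tg plus the offset:
  T_anneal = 736 + 18 = 754 C

754 C


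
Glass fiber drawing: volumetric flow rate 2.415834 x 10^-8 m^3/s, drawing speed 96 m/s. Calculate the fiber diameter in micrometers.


Cross-sectional area from continuity:
  A = Q / v = 2.415834 x 10^-8 / 96 = 2.516494 x 10^-10 m^2
Diameter from circular cross-section:
  d = sqrt(4A / pi) * 10^6 (m -> um)
  d = sqrt(4 * 2.516494 x 10^-10 / pi) * 10^6 = 17.9 um

17.9 um


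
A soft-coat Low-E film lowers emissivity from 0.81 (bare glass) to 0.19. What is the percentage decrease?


Percentage reduction = (1 - coated/uncoated) * 100
  Ratio = 0.19 / 0.81 = 0.2346
  Reduction = (1 - 0.2346) * 100 = 76.5%

76.5%


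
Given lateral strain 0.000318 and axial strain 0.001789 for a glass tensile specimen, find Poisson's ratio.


Poisson's ratio: nu = lateral strain / axial strain
  nu = 0.000318 / 0.001789 = 0.1778

0.1778


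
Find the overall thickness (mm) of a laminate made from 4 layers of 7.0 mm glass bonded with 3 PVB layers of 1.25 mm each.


Total thickness = glass contribution + PVB contribution
  Glass: 4 * 7.0 = 28.0 mm
  PVB: 3 * 1.25 = 3.75 mm
  Total = 28.0 + 3.75 = 31.75 mm

31.75 mm


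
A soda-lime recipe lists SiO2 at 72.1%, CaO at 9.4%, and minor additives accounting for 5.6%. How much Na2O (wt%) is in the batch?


Pieces sum to 100%:
  Na2O = 100 - (SiO2 + CaO + others)
  Na2O = 100 - (72.1 + 9.4 + 5.6) = 12.9%

12.9%


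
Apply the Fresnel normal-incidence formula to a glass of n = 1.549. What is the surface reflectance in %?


Fresnel reflectance at normal incidence:
  R = ((n - 1)/(n + 1))^2
  (n - 1)/(n + 1) = (1.549 - 1)/(1.549 + 1) = 0.215379
  R = 0.215379^2 = 0.0463881
  R(%) = 0.0463881 * 100 = 4.639%

4.639%


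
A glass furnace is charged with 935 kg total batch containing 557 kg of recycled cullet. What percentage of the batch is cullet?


Cullet ratio = (cullet mass / total batch mass) * 100
  Ratio = 557 / 935 * 100 = 59.57%

59.57%


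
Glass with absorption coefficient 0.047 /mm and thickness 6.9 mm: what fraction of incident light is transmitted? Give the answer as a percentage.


Beer-Lambert law: T = exp(-alpha * thickness)
  exponent = -0.047 * 6.9 = -0.3243
  T = exp(-0.3243) = 0.723
  Percentage = 0.723 * 100 = 72.3%

72.3%


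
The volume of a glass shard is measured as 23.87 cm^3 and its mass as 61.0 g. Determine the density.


Use the definition of density:
  rho = mass / volume
  rho = 61.0 / 23.87 = 2.556 g/cm^3

2.556 g/cm^3


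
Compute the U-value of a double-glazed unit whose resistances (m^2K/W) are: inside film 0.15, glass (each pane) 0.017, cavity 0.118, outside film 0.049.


Total thermal resistance (series):
  R_total = R_in + R_glass + R_air + R_glass + R_out
  R_total = 0.15 + 0.017 + 0.118 + 0.017 + 0.049 = 0.351 m^2K/W
U-value = 1 / R_total = 1 / 0.351 = 2.849 W/m^2K

2.849 W/m^2K


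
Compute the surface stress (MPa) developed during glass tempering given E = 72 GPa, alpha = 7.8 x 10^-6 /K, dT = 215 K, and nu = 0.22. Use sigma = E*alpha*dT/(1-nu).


Tempering stress: sigma = E * alpha * dT / (1 - nu)
  E (MPa) = 72 * 1000 = 72000
  Numerator = 72000 * (7.8 x 10^-6) * 215 = 120.744
  Denominator = 1 - 0.22 = 0.78
  sigma = 120.744 / 0.78 = 154.8 MPa

154.8 MPa


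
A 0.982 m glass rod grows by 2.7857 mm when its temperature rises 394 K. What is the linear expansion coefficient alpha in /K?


Rearrange dL = alpha * L0 * dT for alpha:
  alpha = dL / (L0 * dT)
  alpha = (2.7857 / 1000) / (0.982 * 394) = 0.0000072 /K = 7.2 x 10^-6 /K

7.2 x 10^-6 /K


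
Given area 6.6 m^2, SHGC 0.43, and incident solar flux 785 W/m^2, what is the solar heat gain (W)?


Solar heat gain: Q = Area * SHGC * Irradiance
  Q = 6.6 * 0.43 * 785 = 2227.8 W

2227.8 W


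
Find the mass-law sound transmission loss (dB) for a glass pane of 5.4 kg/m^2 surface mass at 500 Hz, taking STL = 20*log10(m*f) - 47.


Mass law: STL = 20 * log10(m * f) - 47
  m * f = 5.4 * 500 = 2700
  log10(2700) = 3.43136
  STL = 20 * 3.43136 - 47 = 68.6272 - 47 = 21.6 dB

21.6 dB


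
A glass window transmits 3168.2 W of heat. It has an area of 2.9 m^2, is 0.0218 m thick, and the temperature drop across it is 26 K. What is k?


Fourier's law rearranged: k = Q * t / (A * dT)
  Numerator = 3168.2 * 0.0218 = 69.06676
  Denominator = 2.9 * 26 = 75.4
  k = 69.06676 / 75.4 = 0.916 W/mK

0.916 W/mK


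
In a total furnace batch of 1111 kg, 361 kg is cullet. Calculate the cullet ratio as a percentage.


Cullet ratio = (cullet mass / total batch mass) * 100
  Ratio = 361 / 1111 * 100 = 32.49%

32.49%


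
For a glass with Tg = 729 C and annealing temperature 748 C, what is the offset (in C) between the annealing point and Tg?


Offset = T_anneal - Tg:
  offset = 748 - 729 = 19 C

19 C


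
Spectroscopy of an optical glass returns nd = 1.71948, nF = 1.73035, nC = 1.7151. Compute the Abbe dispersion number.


Abbe number formula: Vd = (nd - 1) / (nF - nC)
  nd - 1 = 1.71948 - 1 = 0.71948
  nF - nC = 1.73035 - 1.7151 = 0.01525
  Vd = 0.71948 / 0.01525 = 47.18

47.18


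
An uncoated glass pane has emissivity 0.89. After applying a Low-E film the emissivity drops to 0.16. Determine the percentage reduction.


Percentage reduction = (1 - coated/uncoated) * 100
  Ratio = 0.16 / 0.89 = 0.1798
  Reduction = (1 - 0.1798) * 100 = 82.0%

82.0%


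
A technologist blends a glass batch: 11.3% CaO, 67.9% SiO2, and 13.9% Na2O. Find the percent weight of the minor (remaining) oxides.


Sum the three major oxides:
  SiO2 + Na2O + CaO = 67.9 + 13.9 + 11.3 = 93.1%
Subtract from 100%:
  Others = 100 - 93.1 = 6.9%

6.9%


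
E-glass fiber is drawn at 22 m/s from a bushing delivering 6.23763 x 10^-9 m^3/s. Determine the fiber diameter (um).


Cross-sectional area from continuity:
  A = Q / v = 6.23763 x 10^-9 / 22 = 2.835286 x 10^-10 m^2
Diameter from circular cross-section:
  d = sqrt(4A / pi) * 10^6 (m -> um)
  d = sqrt(4 * 2.835286 x 10^-10 / pi) * 10^6 = 19.0 um

19.0 um


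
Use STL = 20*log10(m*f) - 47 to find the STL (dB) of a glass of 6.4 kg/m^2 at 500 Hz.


Mass law: STL = 20 * log10(m * f) - 47
  m * f = 6.4 * 500 = 3200
  log10(3200) = 3.50515
  STL = 20 * 3.50515 - 47 = 70.103 - 47 = 23.1 dB

23.1 dB


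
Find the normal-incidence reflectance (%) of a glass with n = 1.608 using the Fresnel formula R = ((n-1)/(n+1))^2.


Fresnel reflectance at normal incidence:
  R = ((n - 1)/(n + 1))^2
  (n - 1)/(n + 1) = (1.608 - 1)/(1.608 + 1) = 0.233129
  R = 0.233129^2 = 0.0543491
  R(%) = 0.0543491 * 100 = 5.435%

5.435%
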